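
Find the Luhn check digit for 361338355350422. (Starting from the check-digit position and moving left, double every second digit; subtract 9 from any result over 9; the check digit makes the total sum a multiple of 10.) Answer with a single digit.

Partial digits right→left: 2 2 4 0 5 3 5 5 3 8 3 3 1 6 3
Double every second digit counting from the check-digit position (so the 1st, 3rd, 5th, ... of the partial from the right).
  doubled (with −9 where >9): 4 8 1 1 6 6 2 6 → sum 34
  kept as-is: 2 0 3 5 8 3 6 → sum 27
Total = 34 + 27 = 61.
Check digit = (10 − (61 mod 10)) mod 10 = 9.

9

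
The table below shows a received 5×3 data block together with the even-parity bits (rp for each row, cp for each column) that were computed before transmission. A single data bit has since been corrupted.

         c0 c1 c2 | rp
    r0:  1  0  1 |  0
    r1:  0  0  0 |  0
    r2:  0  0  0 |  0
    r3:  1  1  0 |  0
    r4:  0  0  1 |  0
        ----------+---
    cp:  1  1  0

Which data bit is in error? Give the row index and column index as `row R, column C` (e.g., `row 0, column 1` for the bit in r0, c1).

row 4, column 0

Recompute each row's even parity and compare to rp:
  r0: data parity 0, sent rp 0 → ok
  r1: data parity 0, sent rp 0 → ok
  r2: data parity 0, sent rp 0 → ok
  r3: data parity 0, sent rp 0 → ok
  r4: data parity 1, sent rp 0 → mismatch
Recompute each column's even parity and compare to cp:
  c0: data parity 0, sent cp 1 → mismatch
  c1: data parity 1, sent cp 1 → ok
  c2: data parity 0, sent cp 0 → ok
Exactly one row (r4) and one column (c0) fail → the flipped bit is at their intersection.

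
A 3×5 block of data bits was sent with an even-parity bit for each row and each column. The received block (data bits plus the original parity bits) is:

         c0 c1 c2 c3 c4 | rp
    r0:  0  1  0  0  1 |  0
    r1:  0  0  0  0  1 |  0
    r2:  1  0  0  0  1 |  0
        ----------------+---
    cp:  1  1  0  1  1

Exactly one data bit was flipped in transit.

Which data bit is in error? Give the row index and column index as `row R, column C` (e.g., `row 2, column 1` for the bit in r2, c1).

Recompute each row's even parity and compare to rp:
  r0: data parity 0, sent rp 0 → ok
  r1: data parity 1, sent rp 0 → mismatch
  r2: data parity 0, sent rp 0 → ok
Recompute each column's even parity and compare to cp:
  c0: data parity 1, sent cp 1 → ok
  c1: data parity 1, sent cp 1 → ok
  c2: data parity 0, sent cp 0 → ok
  c3: data parity 0, sent cp 1 → mismatch
  c4: data parity 1, sent cp 1 → ok
Exactly one row (r1) and one column (c3) fail → the flipped bit is at their intersection.

row 1, column 3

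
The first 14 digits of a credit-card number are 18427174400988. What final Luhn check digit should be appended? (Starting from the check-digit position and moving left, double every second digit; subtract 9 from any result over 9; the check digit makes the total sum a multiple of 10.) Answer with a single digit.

Partial digits right→left: 8 8 9 0 0 4 4 7 1 7 2 4 8 1
Double every second digit counting from the check-digit position (so the 1st, 3rd, 5th, ... of the partial from the right).
  doubled (with −9 where >9): 7 9 0 8 2 4 7 → sum 37
  kept as-is: 8 0 4 7 7 4 1 → sum 31
Total = 37 + 31 = 68.
Check digit = (10 − (68 mod 10)) mod 10 = 2.

2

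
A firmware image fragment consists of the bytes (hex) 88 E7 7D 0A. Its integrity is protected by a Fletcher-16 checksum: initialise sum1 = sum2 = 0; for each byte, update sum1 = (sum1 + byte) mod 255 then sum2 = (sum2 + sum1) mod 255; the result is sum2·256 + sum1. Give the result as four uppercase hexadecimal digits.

Running sums (mod 255):
  after byte 0 (88): sum1=136, sum2=136
  after byte 1 (E7): sum1=112, sum2=248
  after byte 2 (7D): sum1=237, sum2=230
  after byte 3 (0A): sum1=247, sum2=222
Checksum = sum2·256 + sum1 = 222·256 + 247 = 57079 = 0xDEF7.

DEF7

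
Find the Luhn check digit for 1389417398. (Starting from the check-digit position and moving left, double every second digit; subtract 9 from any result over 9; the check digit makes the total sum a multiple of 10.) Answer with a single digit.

1

Partial digits right→left: 8 9 3 7 1 4 9 8 3 1
Double every second digit counting from the check-digit position (so the 1st, 3rd, 5th, ... of the partial from the right).
  doubled (with −9 where >9): 7 6 2 9 6 → sum 30
  kept as-is: 9 7 4 8 1 → sum 29
Total = 30 + 29 = 59.
Check digit = (10 − (59 mod 10)) mod 10 = 1.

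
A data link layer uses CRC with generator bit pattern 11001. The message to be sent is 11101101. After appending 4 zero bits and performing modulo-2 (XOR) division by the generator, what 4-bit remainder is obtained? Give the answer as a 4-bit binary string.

0011

Append 4 zeros: 111011010000. Divide by 11001 (XOR where the leading bit is 1):
  pos 0: 11101 XOR 11001 = 00100
  pos 2: 10010 XOR 11001 = 01011
  pos 3: 10111 XOR 11001 = 01110
  pos 4: 11100 XOR 11001 = 00101
  pos 6: 10100 XOR 11001 = 01101
  pos 7: 11010 XOR 11001 = 00011
Remainder (last 4 bits) = 0011. This is the CRC / FCS.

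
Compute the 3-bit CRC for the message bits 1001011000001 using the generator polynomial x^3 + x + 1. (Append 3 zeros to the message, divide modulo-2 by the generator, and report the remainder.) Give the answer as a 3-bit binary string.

001

Append 3 zeros: 1001011000001000. Divide by 1011 (XOR where the leading bit is 1):
  pos 0: 1001 XOR 1011 = 0010
  pos 2: 1001 XOR 1011 = 0010
  pos 4: 1010 XOR 1011 = 0001
  pos 7: 1000 XOR 1011 = 0011
  pos 9: 1101 XOR 1011 = 0110
  pos 10: 1100 XOR 1011 = 0111
  pos 11: 1110 XOR 1011 = 0101
  pos 12: 1010 XOR 1011 = 0001
Remainder (last 3 bits) = 001. This is the CRC / FCS.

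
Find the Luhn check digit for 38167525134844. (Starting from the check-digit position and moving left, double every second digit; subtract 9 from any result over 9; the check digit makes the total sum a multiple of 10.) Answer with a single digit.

5

Partial digits right→left: 4 4 8 4 3 1 5 2 5 7 6 1 8 3
Double every second digit counting from the check-digit position (so the 1st, 3rd, 5th, ... of the partial from the right).
  doubled (with −9 where >9): 8 7 6 1 1 3 7 → sum 33
  kept as-is: 4 4 1 2 7 1 3 → sum 22
Total = 33 + 22 = 55.
Check digit = (10 − (55 mod 10)) mod 10 = 5.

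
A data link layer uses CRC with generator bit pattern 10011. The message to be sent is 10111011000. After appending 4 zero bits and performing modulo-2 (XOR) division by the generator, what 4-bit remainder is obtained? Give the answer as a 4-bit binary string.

Append 4 zeros: 101110110000000. Divide by 10011 (XOR where the leading bit is 1):
  pos 0: 10111 XOR 10011 = 00100
  pos 2: 10001 XOR 10011 = 00010
  pos 5: 10100 XOR 10011 = 00111
  pos 7: 11100 XOR 10011 = 01111
  pos 8: 11110 XOR 10011 = 01101
  pos 9: 11010 XOR 10011 = 01001
  pos 10: 10010 XOR 10011 = 00001
Remainder (last 4 bits) = 0001. This is the CRC / FCS.

0001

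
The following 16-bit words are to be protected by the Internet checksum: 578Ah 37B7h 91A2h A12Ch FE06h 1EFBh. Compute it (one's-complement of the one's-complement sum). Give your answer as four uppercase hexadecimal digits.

20ED

One's-complement addition (fold any carry out of bit 15 back into bit 0):
  0x578A + 0x37B7 = 0x08F41
  0x8F41 + 0x91A2 = 0x120E3 → wrap carry → 0x20E4
  0x20E4 + 0xA12C = 0x0C210
  0xC210 + 0xFE06 = 0x1C016 → wrap carry → 0xC017
  0xC017 + 0x1EFB = 0x0DF12
One's-complement sum = 0xDF12.
Checksum = ~0xDF12 & 0xFFFF = 0x20ED.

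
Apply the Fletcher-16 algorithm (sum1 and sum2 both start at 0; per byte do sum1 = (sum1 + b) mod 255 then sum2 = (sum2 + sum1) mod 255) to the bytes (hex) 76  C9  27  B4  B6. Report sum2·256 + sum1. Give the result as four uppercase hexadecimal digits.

Running sums (mod 255):
  after byte 0 (76): sum1=118, sum2=118
  after byte 1 (C9): sum1=64, sum2=182
  after byte 2 (27): sum1=103, sum2=30
  after byte 3 (B4): sum1=28, sum2=58
  after byte 4 (B6): sum1=210, sum2=13
Checksum = sum2·256 + sum1 = 13·256 + 210 = 3538 = 0x0DD2.

0DD2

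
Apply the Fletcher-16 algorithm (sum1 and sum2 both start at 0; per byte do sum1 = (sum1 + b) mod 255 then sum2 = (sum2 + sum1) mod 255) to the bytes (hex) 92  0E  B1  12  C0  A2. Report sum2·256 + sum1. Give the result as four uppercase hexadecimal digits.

Running sums (mod 255):
  after byte 0 (92): sum1=146, sum2=146
  after byte 1 (0E): sum1=160, sum2=51
  after byte 2 (B1): sum1=82, sum2=133
  after byte 3 (12): sum1=100, sum2=233
  after byte 4 (C0): sum1=37, sum2=15
  after byte 5 (A2): sum1=199, sum2=214
Checksum = sum2·256 + sum1 = 214·256 + 199 = 54983 = 0xD6C7.

D6C7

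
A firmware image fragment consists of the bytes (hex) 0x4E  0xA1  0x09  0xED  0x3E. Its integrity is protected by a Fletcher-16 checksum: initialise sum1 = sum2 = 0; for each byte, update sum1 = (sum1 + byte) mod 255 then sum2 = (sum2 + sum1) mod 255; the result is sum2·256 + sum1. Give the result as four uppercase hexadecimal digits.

Running sums (mod 255):
  after byte 0 (0x4E): sum1=78, sum2=78
  after byte 1 (0xA1): sum1=239, sum2=62
  after byte 2 (0x09): sum1=248, sum2=55
  after byte 3 (0xED): sum1=230, sum2=30
  after byte 4 (0x3E): sum1=37, sum2=67
Checksum = sum2·256 + sum1 = 67·256 + 37 = 17189 = 0x4325.

4325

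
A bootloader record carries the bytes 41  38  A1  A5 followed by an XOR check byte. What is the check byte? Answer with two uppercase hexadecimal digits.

XOR the bytes together:
  start with 0x41
  0x41 ⊕ 0x38 = 0x79
  0x79 ⊕ 0xA1 = 0xD8
  0xD8 ⊕ 0xA5 = 0x7D

7D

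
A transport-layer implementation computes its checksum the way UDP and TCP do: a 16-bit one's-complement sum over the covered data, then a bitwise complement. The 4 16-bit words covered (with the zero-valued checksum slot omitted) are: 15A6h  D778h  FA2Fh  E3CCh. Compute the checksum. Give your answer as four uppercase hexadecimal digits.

34E4

One's-complement addition (fold any carry out of bit 15 back into bit 0):
  0x15A6 + 0xD778 = 0x0ED1E
  0xED1E + 0xFA2F = 0x1E74D → wrap carry → 0xE74E
  0xE74E + 0xE3CC = 0x1CB1A → wrap carry → 0xCB1B
One's-complement sum = 0xCB1B.
Checksum = ~0xCB1B & 0xFFFF = 0x34E4.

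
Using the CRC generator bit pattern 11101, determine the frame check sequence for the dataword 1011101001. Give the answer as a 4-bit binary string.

Append 4 zeros: 10111010010000. Divide by 11101 (XOR where the leading bit is 1):
  pos 0: 10111 XOR 11101 = 01010
  pos 1: 10100 XOR 11101 = 01001
  pos 2: 10011 XOR 11101 = 01110
  pos 3: 11100 XOR 11101 = 00001
  pos 7: 10100 XOR 11101 = 01001
  pos 8: 10010 XOR 11101 = 01111
  pos 9: 11110 XOR 11101 = 00011
Remainder (last 4 bits) = 0011. This is the CRC / FCS.

0011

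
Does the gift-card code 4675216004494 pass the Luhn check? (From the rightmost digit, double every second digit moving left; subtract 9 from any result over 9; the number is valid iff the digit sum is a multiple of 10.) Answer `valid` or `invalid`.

From the right, keep odd positions and double even positions (subtract 9 from any doubled value over 9):
  doubled (positions 2,4,...): 9 8 0 2 1 3 → sum 23
  kept (positions 1,3,...): 4 4 0 6 2 7 4 → sum 27
Total = 50.
50 mod 10 = 0, so the number is valid.

valid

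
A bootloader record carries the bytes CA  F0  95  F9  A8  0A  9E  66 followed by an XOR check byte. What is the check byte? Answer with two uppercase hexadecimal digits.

0C

XOR the bytes together:
  start with 0xCA
  0xCA ⊕ 0xF0 = 0x3A
  0x3A ⊕ 0x95 = 0xAF
  0xAF ⊕ 0xF9 = 0x56
  0x56 ⊕ 0xA8 = 0xFE
  0xFE ⊕ 0x0A = 0xF4
  0xF4 ⊕ 0x9E = 0x6A
  0x6A ⊕ 0x66 = 0x0C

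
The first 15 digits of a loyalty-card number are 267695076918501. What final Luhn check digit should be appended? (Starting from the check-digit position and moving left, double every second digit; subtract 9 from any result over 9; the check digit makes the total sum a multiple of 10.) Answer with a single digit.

3

Partial digits right→left: 1 0 5 8 1 9 6 7 0 5 9 6 7 6 2
Double every second digit counting from the check-digit position (so the 1st, 3rd, 5th, ... of the partial from the right).
  doubled (with −9 where >9): 2 1 2 3 0 9 5 4 → sum 26
  kept as-is: 0 8 9 7 5 6 6 → sum 41
Total = 26 + 41 = 67.
Check digit = (10 − (67 mod 10)) mod 10 = 3.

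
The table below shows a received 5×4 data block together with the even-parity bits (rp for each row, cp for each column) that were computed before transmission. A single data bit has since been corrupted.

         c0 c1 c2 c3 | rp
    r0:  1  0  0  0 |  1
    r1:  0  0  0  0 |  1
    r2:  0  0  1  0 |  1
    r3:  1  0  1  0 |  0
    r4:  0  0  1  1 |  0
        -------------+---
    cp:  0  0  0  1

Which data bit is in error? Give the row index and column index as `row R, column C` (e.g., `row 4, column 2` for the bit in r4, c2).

Recompute each row's even parity and compare to rp:
  r0: data parity 1, sent rp 1 → ok
  r1: data parity 0, sent rp 1 → mismatch
  r2: data parity 1, sent rp 1 → ok
  r3: data parity 0, sent rp 0 → ok
  r4: data parity 0, sent rp 0 → ok
Recompute each column's even parity and compare to cp:
  c0: data parity 0, sent cp 0 → ok
  c1: data parity 0, sent cp 0 → ok
  c2: data parity 1, sent cp 0 → mismatch
  c3: data parity 1, sent cp 1 → ok
Exactly one row (r1) and one column (c2) fail → the flipped bit is at their intersection.

row 1, column 2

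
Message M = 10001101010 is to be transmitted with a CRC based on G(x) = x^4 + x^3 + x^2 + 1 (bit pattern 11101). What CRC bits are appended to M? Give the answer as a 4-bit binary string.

Append 4 zeros: 100011010100000. Divide by 11101 (XOR where the leading bit is 1):
  pos 0: 10001 XOR 11101 = 01100
  pos 1: 11001 XOR 11101 = 00100
  pos 3: 10001 XOR 11101 = 01100
  pos 4: 11000 XOR 11101 = 00101
  pos 6: 10110 XOR 11101 = 01011
  pos 7: 10110 XOR 11101 = 01011
  pos 8: 10110 XOR 11101 = 01011
  pos 9: 10110 XOR 11101 = 01011
  pos 10: 10110 XOR 11101 = 01011
Remainder (last 4 bits) = 1011. This is the CRC / FCS.

1011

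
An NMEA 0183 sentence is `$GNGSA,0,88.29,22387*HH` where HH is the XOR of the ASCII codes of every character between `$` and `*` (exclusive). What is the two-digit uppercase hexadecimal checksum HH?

XOR the ASCII codes of the payload characters:
  'G' = 0x47 → acc = 0x47
  'N' = 0x4E → acc = 0x09
  'G' = 0x47 → acc = 0x4E
  'S' = 0x53 → acc = 0x1D
  'A' = 0x41 → acc = 0x5C
  ',' = 0x2C → acc = 0x70
  '0' = 0x30 → acc = 0x40
  ',' = 0x2C → acc = 0x6C
  '8' = 0x38 → acc = 0x54
  '8' = 0x38 → acc = 0x6C
  '.' = 0x2E → acc = 0x42
  '2' = 0x32 → acc = 0x70
  '9' = 0x39 → acc = 0x49
  ',' = 0x2C → acc = 0x65
  '2' = 0x32 → acc = 0x57
  '2' = 0x32 → acc = 0x65
  '3' = 0x33 → acc = 0x56
  '8' = 0x38 → acc = 0x6E
  '7' = 0x37 → acc = 0x59
Checksum = 0x59.

59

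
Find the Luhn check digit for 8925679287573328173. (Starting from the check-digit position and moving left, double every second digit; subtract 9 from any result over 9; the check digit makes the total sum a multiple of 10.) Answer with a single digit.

6

Partial digits right→left: 3 7 1 8 2 3 3 7 5 7 8 2 9 7 6 5 2 9 8
Double every second digit counting from the check-digit position (so the 1st, 3rd, 5th, ... of the partial from the right).
  doubled (with −9 where >9): 6 2 4 6 1 7 9 3 4 7 → sum 49
  kept as-is: 7 8 3 7 7 2 7 5 9 → sum 55
Total = 49 + 55 = 104.
Check digit = (10 − (104 mod 10)) mod 10 = 6.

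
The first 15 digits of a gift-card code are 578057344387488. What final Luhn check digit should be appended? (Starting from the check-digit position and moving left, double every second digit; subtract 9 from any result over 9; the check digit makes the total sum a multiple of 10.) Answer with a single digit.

9

Partial digits right→left: 8 8 4 7 8 3 4 4 3 7 5 0 8 7 5
Double every second digit counting from the check-digit position (so the 1st, 3rd, 5th, ... of the partial from the right).
  doubled (with −9 where >9): 7 8 7 8 6 1 7 1 → sum 45
  kept as-is: 8 7 3 4 7 0 7 → sum 36
Total = 45 + 36 = 81.
Check digit = (10 − (81 mod 10)) mod 10 = 9.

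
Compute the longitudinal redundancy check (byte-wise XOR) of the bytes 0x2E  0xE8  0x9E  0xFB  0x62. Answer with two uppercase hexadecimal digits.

C1

XOR the bytes together:
  start with 0x2E
  0x2E ⊕ 0xE8 = 0xC6
  0xC6 ⊕ 0x9E = 0x58
  0x58 ⊕ 0xFB = 0xA3
  0xA3 ⊕ 0x62 = 0xC1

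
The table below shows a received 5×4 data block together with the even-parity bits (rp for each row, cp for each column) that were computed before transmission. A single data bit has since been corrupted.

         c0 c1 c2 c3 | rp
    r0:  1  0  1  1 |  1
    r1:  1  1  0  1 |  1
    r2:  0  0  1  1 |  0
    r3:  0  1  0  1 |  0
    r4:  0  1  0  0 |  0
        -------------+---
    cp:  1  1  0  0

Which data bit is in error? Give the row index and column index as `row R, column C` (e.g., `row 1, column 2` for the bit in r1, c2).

Recompute each row's even parity and compare to rp:
  r0: data parity 1, sent rp 1 → ok
  r1: data parity 1, sent rp 1 → ok
  r2: data parity 0, sent rp 0 → ok
  r3: data parity 0, sent rp 0 → ok
  r4: data parity 1, sent rp 0 → mismatch
Recompute each column's even parity and compare to cp:
  c0: data parity 0, sent cp 1 → mismatch
  c1: data parity 1, sent cp 1 → ok
  c2: data parity 0, sent cp 0 → ok
  c3: data parity 0, sent cp 0 → ok
Exactly one row (r4) and one column (c0) fail → the flipped bit is at their intersection.

row 4, column 0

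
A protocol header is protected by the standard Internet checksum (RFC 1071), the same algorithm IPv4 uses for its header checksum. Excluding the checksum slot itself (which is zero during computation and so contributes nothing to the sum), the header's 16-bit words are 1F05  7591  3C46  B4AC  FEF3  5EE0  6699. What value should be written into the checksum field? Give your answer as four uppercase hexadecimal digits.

B608

One's-complement addition (fold any carry out of bit 15 back into bit 0):
  0x1F05 + 0x7591 = 0x09496
  0x9496 + 0x3C46 = 0x0D0DC
  0xD0DC + 0xB4AC = 0x18588 → wrap carry → 0x8589
  0x8589 + 0xFEF3 = 0x1847C → wrap carry → 0x847D
  0x847D + 0x5EE0 = 0x0E35D
  0xE35D + 0x6699 = 0x149F6 → wrap carry → 0x49F7
One's-complement sum = 0x49F7.
Checksum = ~0x49F7 & 0xFFFF = 0xB608.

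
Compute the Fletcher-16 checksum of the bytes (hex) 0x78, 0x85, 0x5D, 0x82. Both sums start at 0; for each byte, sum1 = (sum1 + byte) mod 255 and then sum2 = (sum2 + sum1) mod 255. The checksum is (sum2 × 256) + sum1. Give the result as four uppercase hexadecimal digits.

Running sums (mod 255):
  after byte 0 (0x78): sum1=120, sum2=120
  after byte 1 (0x85): sum1=253, sum2=118
  after byte 2 (0x5D): sum1=91, sum2=209
  after byte 3 (0x82): sum1=221, sum2=175
Checksum = sum2·256 + sum1 = 175·256 + 221 = 45021 = 0xAFDD.

AFDD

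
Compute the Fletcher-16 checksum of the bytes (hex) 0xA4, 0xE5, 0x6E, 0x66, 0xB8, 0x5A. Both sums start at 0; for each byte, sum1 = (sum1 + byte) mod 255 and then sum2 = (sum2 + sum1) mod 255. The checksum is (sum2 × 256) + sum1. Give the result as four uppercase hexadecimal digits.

1272

Running sums (mod 255):
  after byte 0 (0xA4): sum1=164, sum2=164
  after byte 1 (0xE5): sum1=138, sum2=47
  after byte 2 (0x6E): sum1=248, sum2=40
  after byte 3 (0x66): sum1=95, sum2=135
  after byte 4 (0xB8): sum1=24, sum2=159
  after byte 5 (0x5A): sum1=114, sum2=18
Checksum = sum2·256 + sum1 = 18·256 + 114 = 4722 = 0x1272.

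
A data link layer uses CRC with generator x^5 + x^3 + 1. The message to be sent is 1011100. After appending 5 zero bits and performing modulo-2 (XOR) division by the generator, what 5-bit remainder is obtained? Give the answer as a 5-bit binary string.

Append 5 zeros: 101110000000. Divide by 101001 (XOR where the leading bit is 1):
  pos 0: 101110 XOR 101001 = 000111
  pos 3: 111000 XOR 101001 = 010001
  pos 4: 100010 XOR 101001 = 001011
  pos 6: 101100 XOR 101001 = 000101
Remainder (last 5 bits) = 00101. This is the CRC / FCS.

00101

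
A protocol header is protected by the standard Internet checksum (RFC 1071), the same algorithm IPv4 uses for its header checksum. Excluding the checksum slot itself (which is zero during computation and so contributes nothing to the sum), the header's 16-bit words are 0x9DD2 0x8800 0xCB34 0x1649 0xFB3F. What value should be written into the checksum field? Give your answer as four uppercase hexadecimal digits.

FD6E

One's-complement addition (fold any carry out of bit 15 back into bit 0):
  0x9DD2 + 0x8800 = 0x125D2 → wrap carry → 0x25D3
  0x25D3 + 0xCB34 = 0x0F107
  0xF107 + 0x1649 = 0x10750 → wrap carry → 0x0751
  0x0751 + 0xFB3F = 0x10290 → wrap carry → 0x0291
One's-complement sum = 0x0291.
Checksum = ~0x0291 & 0xFFFF = 0xFD6E.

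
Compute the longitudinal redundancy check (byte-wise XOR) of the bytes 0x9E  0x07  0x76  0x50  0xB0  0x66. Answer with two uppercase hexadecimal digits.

XOR the bytes together:
  start with 0x9E
  0x9E ⊕ 0x07 = 0x99
  0x99 ⊕ 0x76 = 0xEF
  0xEF ⊕ 0x50 = 0xBF
  0xBF ⊕ 0xB0 = 0x0F
  0x0F ⊕ 0x66 = 0x69

69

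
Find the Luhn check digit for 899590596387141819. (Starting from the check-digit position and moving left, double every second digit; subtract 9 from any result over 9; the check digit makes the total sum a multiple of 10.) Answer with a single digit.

8

Partial digits right→left: 9 1 8 1 4 1 7 8 3 6 9 5 0 9 5 9 9 8
Double every second digit counting from the check-digit position (so the 1st, 3rd, 5th, ... of the partial from the right).
  doubled (with −9 where >9): 9 7 8 5 6 9 0 1 9 → sum 54
  kept as-is: 1 1 1 8 6 5 9 9 8 → sum 48
Total = 54 + 48 = 102.
Check digit = (10 − (102 mod 10)) mod 10 = 8.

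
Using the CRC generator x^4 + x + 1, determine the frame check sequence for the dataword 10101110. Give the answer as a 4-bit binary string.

Append 4 zeros: 101011100000. Divide by 10011 (XOR where the leading bit is 1):
  pos 0: 10101 XOR 10011 = 00110
  pos 2: 11011 XOR 10011 = 01000
  pos 3: 10000 XOR 10011 = 00011
  pos 6: 11000 XOR 10011 = 01011
  pos 7: 10110 XOR 10011 = 00101
Remainder (last 4 bits) = 0101. This is the CRC / FCS.

0101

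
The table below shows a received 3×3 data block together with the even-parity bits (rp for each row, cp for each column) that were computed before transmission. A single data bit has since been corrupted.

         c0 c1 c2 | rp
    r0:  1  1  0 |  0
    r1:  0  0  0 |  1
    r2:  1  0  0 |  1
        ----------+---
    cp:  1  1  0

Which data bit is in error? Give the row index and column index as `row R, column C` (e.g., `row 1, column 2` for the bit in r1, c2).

Recompute each row's even parity and compare to rp:
  r0: data parity 0, sent rp 0 → ok
  r1: data parity 0, sent rp 1 → mismatch
  r2: data parity 1, sent rp 1 → ok
Recompute each column's even parity and compare to cp:
  c0: data parity 0, sent cp 1 → mismatch
  c1: data parity 1, sent cp 1 → ok
  c2: data parity 0, sent cp 0 → ok
Exactly one row (r1) and one column (c0) fail → the flipped bit is at their intersection.

row 1, column 0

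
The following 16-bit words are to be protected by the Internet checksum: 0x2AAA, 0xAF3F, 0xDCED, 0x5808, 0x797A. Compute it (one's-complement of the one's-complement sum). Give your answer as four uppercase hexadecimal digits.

77A5

One's-complement addition (fold any carry out of bit 15 back into bit 0):
  0x2AAA + 0xAF3F = 0x0D9E9
  0xD9E9 + 0xDCED = 0x1B6D6 → wrap carry → 0xB6D7
  0xB6D7 + 0x5808 = 0x10EDF → wrap carry → 0x0EE0
  0x0EE0 + 0x797A = 0x0885A
One's-complement sum = 0x885A.
Checksum = ~0x885A & 0xFFFF = 0x77A5.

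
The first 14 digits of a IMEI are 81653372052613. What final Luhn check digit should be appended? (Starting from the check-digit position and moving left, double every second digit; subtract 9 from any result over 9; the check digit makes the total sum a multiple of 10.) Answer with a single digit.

Partial digits right→left: 3 1 6 2 5 0 2 7 3 3 5 6 1 8
Double every second digit counting from the check-digit position (so the 1st, 3rd, 5th, ... of the partial from the right).
  doubled (with −9 where >9): 6 3 1 4 6 1 2 → sum 23
  kept as-is: 1 2 0 7 3 6 8 → sum 27
Total = 23 + 27 = 50.
Check digit = (10 − (50 mod 10)) mod 10 = 0.

0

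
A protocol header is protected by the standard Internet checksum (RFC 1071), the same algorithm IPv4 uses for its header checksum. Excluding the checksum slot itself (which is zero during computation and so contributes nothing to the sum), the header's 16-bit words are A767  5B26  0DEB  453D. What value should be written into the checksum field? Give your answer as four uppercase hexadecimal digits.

One's-complement addition (fold any carry out of bit 15 back into bit 0):
  0xA767 + 0x5B26 = 0x1028D → wrap carry → 0x028E
  0x028E + 0x0DEB = 0x01079
  0x1079 + 0x453D = 0x055B6
One's-complement sum = 0x55B6.
Checksum = ~0x55B6 & 0xFFFF = 0xAA49.

AA49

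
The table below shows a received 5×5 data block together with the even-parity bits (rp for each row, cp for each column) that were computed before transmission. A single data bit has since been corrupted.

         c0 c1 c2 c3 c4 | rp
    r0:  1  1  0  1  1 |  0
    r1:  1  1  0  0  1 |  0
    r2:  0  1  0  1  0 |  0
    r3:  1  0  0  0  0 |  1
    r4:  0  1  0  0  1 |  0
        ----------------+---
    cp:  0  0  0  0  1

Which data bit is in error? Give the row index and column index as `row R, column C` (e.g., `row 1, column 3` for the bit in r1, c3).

Recompute each row's even parity and compare to rp:
  r0: data parity 0, sent rp 0 → ok
  r1: data parity 1, sent rp 0 → mismatch
  r2: data parity 0, sent rp 0 → ok
  r3: data parity 1, sent rp 1 → ok
  r4: data parity 0, sent rp 0 → ok
Recompute each column's even parity and compare to cp:
  c0: data parity 1, sent cp 0 → mismatch
  c1: data parity 0, sent cp 0 → ok
  c2: data parity 0, sent cp 0 → ok
  c3: data parity 0, sent cp 0 → ok
  c4: data parity 1, sent cp 1 → ok
Exactly one row (r1) and one column (c0) fail → the flipped bit is at their intersection.

row 1, column 0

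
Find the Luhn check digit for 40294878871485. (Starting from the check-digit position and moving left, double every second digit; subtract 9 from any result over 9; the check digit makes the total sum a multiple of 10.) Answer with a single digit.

9

Partial digits right→left: 5 8 4 1 7 8 8 7 8 4 9 2 0 4
Double every second digit counting from the check-digit position (so the 1st, 3rd, 5th, ... of the partial from the right).
  doubled (with −9 where >9): 1 8 5 7 7 9 0 → sum 37
  kept as-is: 8 1 8 7 4 2 4 → sum 34
Total = 37 + 34 = 71.
Check digit = (10 − (71 mod 10)) mod 10 = 9.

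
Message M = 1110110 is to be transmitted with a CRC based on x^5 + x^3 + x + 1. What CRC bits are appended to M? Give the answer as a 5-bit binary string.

10011

Append 5 zeros: 111011000000. Divide by 101011 (XOR where the leading bit is 1):
  pos 0: 111011 XOR 101011 = 010000
  pos 1: 100000 XOR 101011 = 001011
  pos 3: 101100 XOR 101011 = 000111
  pos 6: 111000 XOR 101011 = 010011
Remainder (last 5 bits) = 10011. This is the CRC / FCS.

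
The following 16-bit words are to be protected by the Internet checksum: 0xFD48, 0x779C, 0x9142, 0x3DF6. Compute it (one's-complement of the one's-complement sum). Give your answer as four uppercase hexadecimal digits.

One's-complement addition (fold any carry out of bit 15 back into bit 0):
  0xFD48 + 0x779C = 0x174E4 → wrap carry → 0x74E5
  0x74E5 + 0x9142 = 0x10627 → wrap carry → 0x0628
  0x0628 + 0x3DF6 = 0x0441E
One's-complement sum = 0x441E.
Checksum = ~0x441E & 0xFFFF = 0xBBE1.

BBE1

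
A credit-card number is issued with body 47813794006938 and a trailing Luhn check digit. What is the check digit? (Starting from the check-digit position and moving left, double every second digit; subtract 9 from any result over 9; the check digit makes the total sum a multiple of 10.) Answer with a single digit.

1

Partial digits right→left: 8 3 9 6 0 0 4 9 7 3 1 8 7 4
Double every second digit counting from the check-digit position (so the 1st, 3rd, 5th, ... of the partial from the right).
  doubled (with −9 where >9): 7 9 0 8 5 2 5 → sum 36
  kept as-is: 3 6 0 9 3 8 4 → sum 33
Total = 36 + 33 = 69.
Check digit = (10 − (69 mod 10)) mod 10 = 1.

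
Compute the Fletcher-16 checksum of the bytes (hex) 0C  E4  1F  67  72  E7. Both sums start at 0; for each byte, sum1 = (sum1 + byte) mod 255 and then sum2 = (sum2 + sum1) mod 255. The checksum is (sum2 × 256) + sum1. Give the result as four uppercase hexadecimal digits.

Running sums (mod 255):
  after byte 0 (0C): sum1=12, sum2=12
  after byte 1 (E4): sum1=240, sum2=252
  after byte 2 (1F): sum1=16, sum2=13
  after byte 3 (67): sum1=119, sum2=132
  after byte 4 (72): sum1=233, sum2=110
  after byte 5 (E7): sum1=209, sum2=64
Checksum = sum2·256 + sum1 = 64·256 + 209 = 16593 = 0x40D1.

40D1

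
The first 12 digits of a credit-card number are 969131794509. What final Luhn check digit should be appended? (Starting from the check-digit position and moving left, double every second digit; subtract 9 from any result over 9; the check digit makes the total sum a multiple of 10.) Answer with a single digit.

2

Partial digits right→left: 9 0 5 4 9 7 1 3 1 9 6 9
Double every second digit counting from the check-digit position (so the 1st, 3rd, 5th, ... of the partial from the right).
  doubled (with −9 where >9): 9 1 9 2 2 3 → sum 26
  kept as-is: 0 4 7 3 9 9 → sum 32
Total = 26 + 32 = 58.
Check digit = (10 − (58 mod 10)) mod 10 = 2.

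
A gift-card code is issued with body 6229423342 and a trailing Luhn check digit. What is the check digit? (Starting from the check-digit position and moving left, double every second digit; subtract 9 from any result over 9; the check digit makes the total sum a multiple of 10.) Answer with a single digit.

4

Partial digits right→left: 2 4 3 3 2 4 9 2 2 6
Double every second digit counting from the check-digit position (so the 1st, 3rd, 5th, ... of the partial from the right).
  doubled (with −9 where >9): 4 6 4 9 4 → sum 27
  kept as-is: 4 3 4 2 6 → sum 19
Total = 27 + 19 = 46.
Check digit = (10 − (46 mod 10)) mod 10 = 4.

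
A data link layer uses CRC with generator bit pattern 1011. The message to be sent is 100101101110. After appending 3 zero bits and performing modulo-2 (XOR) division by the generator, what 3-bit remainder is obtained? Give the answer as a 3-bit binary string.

101

Append 3 zeros: 100101101110000. Divide by 1011 (XOR where the leading bit is 1):
  pos 0: 1001 XOR 1011 = 0010
  pos 2: 1001 XOR 1011 = 0010
  pos 4: 1010 XOR 1011 = 0001
  pos 7: 1111 XOR 1011 = 0100
  pos 8: 1000 XOR 1011 = 0011
  pos 10: 1100 XOR 1011 = 0111
  pos 11: 1110 XOR 1011 = 0101
Remainder (last 3 bits) = 101. This is the CRC / FCS.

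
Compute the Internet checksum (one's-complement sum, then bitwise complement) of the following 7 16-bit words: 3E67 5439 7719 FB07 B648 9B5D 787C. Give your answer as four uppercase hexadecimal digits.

One's-complement addition (fold any carry out of bit 15 back into bit 0):
  0x3E67 + 0x5439 = 0x092A0
  0x92A0 + 0x7719 = 0x109B9 → wrap carry → 0x09BA
  0x09BA + 0xFB07 = 0x104C1 → wrap carry → 0x04C2
  0x04C2 + 0xB648 = 0x0BB0A
  0xBB0A + 0x9B5D = 0x15667 → wrap carry → 0x5668
  0x5668 + 0x787C = 0x0CEE4
One's-complement sum = 0xCEE4.
Checksum = ~0xCEE4 & 0xFFFF = 0x311B.

311B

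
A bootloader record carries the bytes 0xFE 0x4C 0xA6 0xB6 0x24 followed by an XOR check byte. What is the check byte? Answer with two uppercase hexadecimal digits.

XOR the bytes together:
  start with 0xFE
  0xFE ⊕ 0x4C = 0xB2
  0xB2 ⊕ 0xA6 = 0x14
  0x14 ⊕ 0xB6 = 0xA2
  0xA2 ⊕ 0x24 = 0x86

86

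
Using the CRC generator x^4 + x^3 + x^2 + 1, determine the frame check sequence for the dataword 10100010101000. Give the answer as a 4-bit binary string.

Append 4 zeros: 101000101010000000. Divide by 11101 (XOR where the leading bit is 1):
  pos 0: 10100 XOR 11101 = 01001
  pos 1: 10010 XOR 11101 = 01111
  pos 2: 11111 XOR 11101 = 00010
  pos 5: 10010 XOR 11101 = 01111
  pos 6: 11111 XOR 11101 = 00010
  pos 9: 10000 XOR 11101 = 01101
  pos 10: 11010 XOR 11101 = 00111
  pos 12: 11100 XOR 11101 = 00001
Remainder (last 4 bits) = 0010. This is the CRC / FCS.

0010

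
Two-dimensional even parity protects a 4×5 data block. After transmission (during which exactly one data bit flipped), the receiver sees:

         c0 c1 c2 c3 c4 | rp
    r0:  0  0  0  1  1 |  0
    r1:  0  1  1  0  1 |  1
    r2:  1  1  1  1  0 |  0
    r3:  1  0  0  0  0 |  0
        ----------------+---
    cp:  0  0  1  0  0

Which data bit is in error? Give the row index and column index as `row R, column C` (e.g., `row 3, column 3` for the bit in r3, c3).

Recompute each row's even parity and compare to rp:
  r0: data parity 0, sent rp 0 → ok
  r1: data parity 1, sent rp 1 → ok
  r2: data parity 0, sent rp 0 → ok
  r3: data parity 1, sent rp 0 → mismatch
Recompute each column's even parity and compare to cp:
  c0: data parity 0, sent cp 0 → ok
  c1: data parity 0, sent cp 0 → ok
  c2: data parity 0, sent cp 1 → mismatch
  c3: data parity 0, sent cp 0 → ok
  c4: data parity 0, sent cp 0 → ok
Exactly one row (r3) and one column (c2) fail → the flipped bit is at their intersection.

row 3, column 2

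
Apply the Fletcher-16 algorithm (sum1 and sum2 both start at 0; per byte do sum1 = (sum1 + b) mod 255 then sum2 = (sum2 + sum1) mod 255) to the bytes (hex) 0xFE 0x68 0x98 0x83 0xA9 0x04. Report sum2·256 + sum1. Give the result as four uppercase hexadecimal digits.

Running sums (mod 255):
  after byte 0 (0xFE): sum1=254, sum2=254
  after byte 1 (0x68): sum1=103, sum2=102
  after byte 2 (0x98): sum1=0, sum2=102
  after byte 3 (0x83): sum1=131, sum2=233
  after byte 4 (0xA9): sum1=45, sum2=23
  after byte 5 (0x04): sum1=49, sum2=72
Checksum = sum2·256 + sum1 = 72·256 + 49 = 18481 = 0x4831.

4831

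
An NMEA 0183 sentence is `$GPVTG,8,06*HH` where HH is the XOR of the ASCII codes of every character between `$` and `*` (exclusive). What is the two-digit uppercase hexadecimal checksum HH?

XOR the ASCII codes of the payload characters:
  'G' = 0x47 → acc = 0x47
  'P' = 0x50 → acc = 0x17
  'V' = 0x56 → acc = 0x41
  'T' = 0x54 → acc = 0x15
  'G' = 0x47 → acc = 0x52
  ',' = 0x2C → acc = 0x7E
  '8' = 0x38 → acc = 0x46
  ',' = 0x2C → acc = 0x6A
  '0' = 0x30 → acc = 0x5A
  '6' = 0x36 → acc = 0x6C
Checksum = 0x6C.

6C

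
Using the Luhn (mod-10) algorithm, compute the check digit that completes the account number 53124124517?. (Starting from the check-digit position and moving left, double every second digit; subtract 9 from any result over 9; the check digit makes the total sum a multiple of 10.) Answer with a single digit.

8

Partial digits right→left: 7 1 5 4 2 1 4 2 1 3 5
Double every second digit counting from the check-digit position (so the 1st, 3rd, 5th, ... of the partial from the right).
  doubled (with −9 where >9): 5 1 4 8 2 1 → sum 21
  kept as-is: 1 4 1 2 3 → sum 11
Total = 21 + 11 = 32.
Check digit = (10 − (32 mod 10)) mod 10 = 8.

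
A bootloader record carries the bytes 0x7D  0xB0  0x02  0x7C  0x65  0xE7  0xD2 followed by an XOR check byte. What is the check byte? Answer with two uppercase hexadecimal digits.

E3

XOR the bytes together:
  start with 0x7D
  0x7D ⊕ 0xB0 = 0xCD
  0xCD ⊕ 0x02 = 0xCF
  0xCF ⊕ 0x7C = 0xB3
  0xB3 ⊕ 0x65 = 0xD6
  0xD6 ⊕ 0xE7 = 0x31
  0x31 ⊕ 0xD2 = 0xE3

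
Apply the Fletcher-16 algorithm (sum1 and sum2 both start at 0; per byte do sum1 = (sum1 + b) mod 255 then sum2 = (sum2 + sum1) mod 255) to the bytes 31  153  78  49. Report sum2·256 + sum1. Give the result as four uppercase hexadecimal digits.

1738

Running sums (mod 255):
  after byte 0 (31): sum1=31, sum2=31
  after byte 1 (153): sum1=184, sum2=215
  after byte 2 (78): sum1=7, sum2=222
  after byte 3 (49): sum1=56, sum2=23
Checksum = sum2·256 + sum1 = 23·256 + 56 = 5944 = 0x1738.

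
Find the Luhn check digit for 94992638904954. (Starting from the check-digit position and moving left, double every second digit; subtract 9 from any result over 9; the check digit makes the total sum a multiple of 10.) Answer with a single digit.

5

Partial digits right→left: 4 5 9 4 0 9 8 3 6 2 9 9 4 9
Double every second digit counting from the check-digit position (so the 1st, 3rd, 5th, ... of the partial from the right).
  doubled (with −9 where >9): 8 9 0 7 3 9 8 → sum 44
  kept as-is: 5 4 9 3 2 9 9 → sum 41
Total = 44 + 41 = 85.
Check digit = (10 − (85 mod 10)) mod 10 = 5.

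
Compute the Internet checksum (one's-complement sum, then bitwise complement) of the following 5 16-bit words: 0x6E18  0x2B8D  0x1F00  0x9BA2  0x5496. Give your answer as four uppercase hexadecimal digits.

5721

One's-complement addition (fold any carry out of bit 15 back into bit 0):
  0x6E18 + 0x2B8D = 0x099A5
  0x99A5 + 0x1F00 = 0x0B8A5
  0xB8A5 + 0x9BA2 = 0x15447 → wrap carry → 0x5448
  0x5448 + 0x5496 = 0x0A8DE
One's-complement sum = 0xA8DE.
Checksum = ~0xA8DE & 0xFFFF = 0x5721.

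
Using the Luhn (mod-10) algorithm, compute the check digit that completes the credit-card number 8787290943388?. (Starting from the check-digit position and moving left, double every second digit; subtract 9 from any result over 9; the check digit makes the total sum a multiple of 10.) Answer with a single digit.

8

Partial digits right→left: 8 8 3 3 4 9 0 9 2 7 8 7 8
Double every second digit counting from the check-digit position (so the 1st, 3rd, 5th, ... of the partial from the right).
  doubled (with −9 where >9): 7 6 8 0 4 7 7 → sum 39
  kept as-is: 8 3 9 9 7 7 → sum 43
Total = 39 + 43 = 82.
Check digit = (10 − (82 mod 10)) mod 10 = 8.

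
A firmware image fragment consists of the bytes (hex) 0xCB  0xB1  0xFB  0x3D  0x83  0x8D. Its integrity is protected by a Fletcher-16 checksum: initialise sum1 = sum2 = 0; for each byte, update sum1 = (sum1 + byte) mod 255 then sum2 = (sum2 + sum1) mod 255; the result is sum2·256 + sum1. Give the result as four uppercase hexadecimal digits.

Running sums (mod 255):
  after byte 0 (0xCB): sum1=203, sum2=203
  after byte 1 (0xB1): sum1=125, sum2=73
  after byte 2 (0xFB): sum1=121, sum2=194
  after byte 3 (0x3D): sum1=182, sum2=121
  after byte 4 (0x83): sum1=58, sum2=179
  after byte 5 (0x8D): sum1=199, sum2=123
Checksum = sum2·256 + sum1 = 123·256 + 199 = 31687 = 0x7BC7.

7BC7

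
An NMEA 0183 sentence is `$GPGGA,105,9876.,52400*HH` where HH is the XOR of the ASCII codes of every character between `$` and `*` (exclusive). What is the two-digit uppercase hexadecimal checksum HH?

53

XOR the ASCII codes of the payload characters:
  'G' = 0x47 → acc = 0x47
  'P' = 0x50 → acc = 0x17
  'G' = 0x47 → acc = 0x50
  'G' = 0x47 → acc = 0x17
  'A' = 0x41 → acc = 0x56
  ',' = 0x2C → acc = 0x7A
  '1' = 0x31 → acc = 0x4B
  '0' = 0x30 → acc = 0x7B
  '5' = 0x35 → acc = 0x4E
  ',' = 0x2C → acc = 0x62
  '9' = 0x39 → acc = 0x5B
  '8' = 0x38 → acc = 0x63
  '7' = 0x37 → acc = 0x54
  '6' = 0x36 → acc = 0x62
  '.' = 0x2E → acc = 0x4C
  ',' = 0x2C → acc = 0x60
  '5' = 0x35 → acc = 0x55
  '2' = 0x32 → acc = 0x67
  '4' = 0x34 → acc = 0x53
  '0' = 0x30 → acc = 0x63
  '0' = 0x30 → acc = 0x53
Checksum = 0x53.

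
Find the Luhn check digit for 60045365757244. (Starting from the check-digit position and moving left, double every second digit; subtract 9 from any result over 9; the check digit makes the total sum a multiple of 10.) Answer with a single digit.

7

Partial digits right→left: 4 4 2 7 5 7 5 6 3 5 4 0 0 6
Double every second digit counting from the check-digit position (so the 1st, 3rd, 5th, ... of the partial from the right).
  doubled (with −9 where >9): 8 4 1 1 6 8 0 → sum 28
  kept as-is: 4 7 7 6 5 0 6 → sum 35
Total = 28 + 35 = 63.
Check digit = (10 − (63 mod 10)) mod 10 = 7.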